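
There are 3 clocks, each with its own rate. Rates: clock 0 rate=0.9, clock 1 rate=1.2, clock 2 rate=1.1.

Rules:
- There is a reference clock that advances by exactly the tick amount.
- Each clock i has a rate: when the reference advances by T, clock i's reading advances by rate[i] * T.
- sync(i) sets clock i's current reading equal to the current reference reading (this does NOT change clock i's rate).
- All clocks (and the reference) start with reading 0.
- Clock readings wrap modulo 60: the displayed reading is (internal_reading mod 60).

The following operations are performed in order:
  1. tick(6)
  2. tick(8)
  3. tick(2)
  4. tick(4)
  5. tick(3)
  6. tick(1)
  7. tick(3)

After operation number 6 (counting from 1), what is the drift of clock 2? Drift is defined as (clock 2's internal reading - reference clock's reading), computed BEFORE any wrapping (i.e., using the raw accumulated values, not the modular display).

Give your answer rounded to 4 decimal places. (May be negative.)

After op 1 tick(6): ref=6.0000 raw=[5.4000 7.2000 6.6000]
After op 2 tick(8): ref=14.0000 raw=[12.6000 16.8000 15.4000]
After op 3 tick(2): ref=16.0000 raw=[14.4000 19.2000 17.6000]
After op 4 tick(4): ref=20.0000 raw=[18.0000 24.0000 22.0000]
After op 5 tick(3): ref=23.0000 raw=[20.7000 27.6000 25.3000]
After op 6 tick(1): ref=24.0000 raw=[21.6000 28.8000 26.4000]
Drift of clock 2 after op 6: 26.4000 - 24.0000 = 2.4000

Answer: 2.4000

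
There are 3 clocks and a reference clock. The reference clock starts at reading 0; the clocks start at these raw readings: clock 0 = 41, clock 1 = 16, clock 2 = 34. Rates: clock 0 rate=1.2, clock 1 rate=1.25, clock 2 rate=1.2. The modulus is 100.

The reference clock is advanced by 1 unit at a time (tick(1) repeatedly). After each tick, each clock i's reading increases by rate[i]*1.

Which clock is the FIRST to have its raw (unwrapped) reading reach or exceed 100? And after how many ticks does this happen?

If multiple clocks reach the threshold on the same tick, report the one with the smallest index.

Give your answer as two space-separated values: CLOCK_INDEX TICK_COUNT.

Answer: 0 50

Derivation:
clock 0: start=41, rate=1.2, needs 100-41 = 59; ticks = ceil(59/1.2) = ceil(49.1667) = 50; reading at tick 50 = 41 + 1.2*50 = 101.0000
clock 1: start=16, rate=1.25, needs 100-16 = 84; ticks = ceil(84/1.25) = ceil(67.2000) = 68; reading at tick 68 = 16 + 1.25*68 = 101.0000
clock 2: start=34, rate=1.2, needs 100-34 = 66; ticks = ceil(66/1.2) = ceil(55.0000) = 55; reading at tick 55 = 34 + 1.2*55 = 100.0000
Minimum tick count = 50; winners = [0]; smallest index = 0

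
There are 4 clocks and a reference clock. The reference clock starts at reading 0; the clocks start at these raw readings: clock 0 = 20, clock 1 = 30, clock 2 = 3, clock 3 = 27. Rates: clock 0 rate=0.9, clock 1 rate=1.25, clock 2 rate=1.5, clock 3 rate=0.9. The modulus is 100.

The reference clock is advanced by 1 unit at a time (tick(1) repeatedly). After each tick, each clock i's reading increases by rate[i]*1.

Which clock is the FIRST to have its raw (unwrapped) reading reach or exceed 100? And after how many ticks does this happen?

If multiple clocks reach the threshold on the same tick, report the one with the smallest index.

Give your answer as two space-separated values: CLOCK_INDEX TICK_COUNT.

Answer: 1 56

Derivation:
clock 0: start=20, rate=0.9, needs 100-20 = 80; ticks = ceil(80/0.9) = ceil(88.8889) = 89; reading at tick 89 = 20 + 0.9*89 = 100.1000
clock 1: start=30, rate=1.25, needs 100-30 = 70; ticks = ceil(70/1.25) = ceil(56.0000) = 56; reading at tick 56 = 30 + 1.25*56 = 100.0000
clock 2: start=3, rate=1.5, needs 100-3 = 97; ticks = ceil(97/1.5) = ceil(64.6667) = 65; reading at tick 65 = 3 + 1.5*65 = 100.5000
clock 3: start=27, rate=0.9, needs 100-27 = 73; ticks = ceil(73/0.9) = ceil(81.1111) = 82; reading at tick 82 = 27 + 0.9*82 = 100.8000
Minimum tick count = 56; winners = [1]; smallest index = 1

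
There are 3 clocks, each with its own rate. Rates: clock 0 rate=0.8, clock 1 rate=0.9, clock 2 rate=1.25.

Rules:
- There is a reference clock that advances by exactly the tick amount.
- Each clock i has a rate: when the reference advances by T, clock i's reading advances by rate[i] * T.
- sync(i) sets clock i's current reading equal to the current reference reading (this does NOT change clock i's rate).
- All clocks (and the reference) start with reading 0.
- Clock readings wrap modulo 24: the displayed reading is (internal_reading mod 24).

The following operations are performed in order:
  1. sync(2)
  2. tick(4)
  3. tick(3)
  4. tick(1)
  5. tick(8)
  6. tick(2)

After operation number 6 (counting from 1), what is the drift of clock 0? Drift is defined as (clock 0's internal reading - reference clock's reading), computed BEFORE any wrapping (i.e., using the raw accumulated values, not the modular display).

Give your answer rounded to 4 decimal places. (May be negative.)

After op 1 sync(2): ref=0.0000 raw=[0.0000 0.0000 0.0000]
After op 2 tick(4): ref=4.0000 raw=[3.2000 3.6000 5.0000]
After op 3 tick(3): ref=7.0000 raw=[5.6000 6.3000 8.7500]
After op 4 tick(1): ref=8.0000 raw=[6.4000 7.2000 10.0000]
After op 5 tick(8): ref=16.0000 raw=[12.8000 14.4000 20.0000]
After op 6 tick(2): ref=18.0000 raw=[14.4000 16.2000 22.5000]
Drift of clock 0 after op 6: 14.4000 - 18.0000 = -3.6000

Answer: -3.6000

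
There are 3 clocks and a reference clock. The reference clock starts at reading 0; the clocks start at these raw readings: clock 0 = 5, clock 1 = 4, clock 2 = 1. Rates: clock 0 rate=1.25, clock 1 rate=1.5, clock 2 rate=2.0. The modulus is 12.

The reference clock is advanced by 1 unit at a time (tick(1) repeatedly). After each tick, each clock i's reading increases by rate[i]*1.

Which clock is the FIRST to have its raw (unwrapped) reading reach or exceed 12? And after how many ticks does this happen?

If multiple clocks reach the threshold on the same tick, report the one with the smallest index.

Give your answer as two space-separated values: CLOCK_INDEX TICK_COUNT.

clock 0: start=5, rate=1.25, needs 12-5 = 7; ticks = ceil(7/1.25) = ceil(5.6000) = 6; reading at tick 6 = 5 + 1.25*6 = 12.5000
clock 1: start=4, rate=1.5, needs 12-4 = 8; ticks = ceil(8/1.5) = ceil(5.3333) = 6; reading at tick 6 = 4 + 1.5*6 = 13.0000
clock 2: start=1, rate=2.0, needs 12-1 = 11; ticks = ceil(11/2.0) = ceil(5.5000) = 6; reading at tick 6 = 1 + 2.0*6 = 13.0000
Minimum tick count = 6; winners = [0, 1, 2]; smallest index = 0

Answer: 0 6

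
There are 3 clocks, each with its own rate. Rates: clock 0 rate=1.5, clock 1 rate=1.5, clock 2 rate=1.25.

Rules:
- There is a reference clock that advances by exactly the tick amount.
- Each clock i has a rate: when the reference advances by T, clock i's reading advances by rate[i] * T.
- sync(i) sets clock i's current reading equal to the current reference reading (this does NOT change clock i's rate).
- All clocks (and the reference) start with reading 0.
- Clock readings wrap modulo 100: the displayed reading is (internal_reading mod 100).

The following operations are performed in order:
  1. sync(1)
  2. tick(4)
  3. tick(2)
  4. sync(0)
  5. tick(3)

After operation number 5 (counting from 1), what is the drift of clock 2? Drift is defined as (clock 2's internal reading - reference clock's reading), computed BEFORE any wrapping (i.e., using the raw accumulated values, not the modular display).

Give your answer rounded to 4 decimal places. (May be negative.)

Answer: 2.2500

Derivation:
After op 1 sync(1): ref=0.0000 raw=[0.0000 0.0000 0.0000]
After op 2 tick(4): ref=4.0000 raw=[6.0000 6.0000 5.0000]
After op 3 tick(2): ref=6.0000 raw=[9.0000 9.0000 7.5000]
After op 4 sync(0): ref=6.0000 raw=[6.0000 9.0000 7.5000]
After op 5 tick(3): ref=9.0000 raw=[10.5000 13.5000 11.2500]
Drift of clock 2 after op 5: 11.2500 - 9.0000 = 2.2500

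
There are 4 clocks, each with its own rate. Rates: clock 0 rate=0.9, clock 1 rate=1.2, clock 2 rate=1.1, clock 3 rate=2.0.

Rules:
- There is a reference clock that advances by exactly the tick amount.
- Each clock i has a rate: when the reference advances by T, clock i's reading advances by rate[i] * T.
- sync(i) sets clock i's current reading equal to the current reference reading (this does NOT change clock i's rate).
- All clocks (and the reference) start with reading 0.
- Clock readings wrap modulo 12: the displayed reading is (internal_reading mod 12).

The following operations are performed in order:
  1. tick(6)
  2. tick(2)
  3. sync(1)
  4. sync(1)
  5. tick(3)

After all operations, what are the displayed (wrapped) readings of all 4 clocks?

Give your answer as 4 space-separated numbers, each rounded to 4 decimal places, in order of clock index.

After op 1 tick(6): ref=6.0000 raw=[5.4000 7.2000 6.6000 12.0000]
After op 2 tick(2): ref=8.0000 raw=[7.2000 9.6000 8.8000 16.0000]
After op 3 sync(1): ref=8.0000 raw=[7.2000 8.0000 8.8000 16.0000]
After op 4 sync(1): ref=8.0000 raw=[7.2000 8.0000 8.8000 16.0000]
After op 5 tick(3): ref=11.0000 raw=[9.9000 11.6000 12.1000 22.0000]
Wrap final raw readings (mod 12): 9.9000 mod 12 = 9.9000; 11.6000 mod 12 = 11.6000; 12.1000 mod 12 = 0.1000; 22.0000 mod 12 = 10.0000

Answer: 9.9000 11.6000 0.1000 10.0000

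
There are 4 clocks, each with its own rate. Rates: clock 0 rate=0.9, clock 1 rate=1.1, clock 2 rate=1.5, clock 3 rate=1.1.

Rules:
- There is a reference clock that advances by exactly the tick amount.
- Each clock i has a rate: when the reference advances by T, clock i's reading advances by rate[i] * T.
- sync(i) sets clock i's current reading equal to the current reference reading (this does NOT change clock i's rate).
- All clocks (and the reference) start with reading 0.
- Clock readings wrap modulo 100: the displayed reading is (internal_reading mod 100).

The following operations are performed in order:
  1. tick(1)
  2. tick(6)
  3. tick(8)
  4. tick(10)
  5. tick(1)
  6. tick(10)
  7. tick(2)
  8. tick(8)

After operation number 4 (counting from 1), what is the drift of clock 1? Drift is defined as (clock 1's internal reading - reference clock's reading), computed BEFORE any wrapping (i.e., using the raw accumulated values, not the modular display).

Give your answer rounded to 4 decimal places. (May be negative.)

After op 1 tick(1): ref=1.0000 raw=[0.9000 1.1000 1.5000 1.1000]
After op 2 tick(6): ref=7.0000 raw=[6.3000 7.7000 10.5000 7.7000]
After op 3 tick(8): ref=15.0000 raw=[13.5000 16.5000 22.5000 16.5000]
After op 4 tick(10): ref=25.0000 raw=[22.5000 27.5000 37.5000 27.5000]
Drift of clock 1 after op 4: 27.5000 - 25.0000 = 2.5000

Answer: 2.5000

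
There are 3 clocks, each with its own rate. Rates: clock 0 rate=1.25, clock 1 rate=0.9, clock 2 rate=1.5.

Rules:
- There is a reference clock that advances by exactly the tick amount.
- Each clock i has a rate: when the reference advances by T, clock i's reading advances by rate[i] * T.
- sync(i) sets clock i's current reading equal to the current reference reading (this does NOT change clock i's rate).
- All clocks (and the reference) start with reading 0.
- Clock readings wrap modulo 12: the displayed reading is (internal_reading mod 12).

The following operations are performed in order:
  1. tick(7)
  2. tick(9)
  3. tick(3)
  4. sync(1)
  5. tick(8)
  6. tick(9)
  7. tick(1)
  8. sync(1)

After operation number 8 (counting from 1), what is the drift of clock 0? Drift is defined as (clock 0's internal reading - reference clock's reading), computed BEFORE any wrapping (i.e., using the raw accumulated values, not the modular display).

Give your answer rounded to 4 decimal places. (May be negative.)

After op 1 tick(7): ref=7.0000 raw=[8.7500 6.3000 10.5000]
After op 2 tick(9): ref=16.0000 raw=[20.0000 14.4000 24.0000]
After op 3 tick(3): ref=19.0000 raw=[23.7500 17.1000 28.5000]
After op 4 sync(1): ref=19.0000 raw=[23.7500 19.0000 28.5000]
After op 5 tick(8): ref=27.0000 raw=[33.7500 26.2000 40.5000]
After op 6 tick(9): ref=36.0000 raw=[45.0000 34.3000 54.0000]
After op 7 tick(1): ref=37.0000 raw=[46.2500 35.2000 55.5000]
After op 8 sync(1): ref=37.0000 raw=[46.2500 37.0000 55.5000]
Drift of clock 0 after op 8: 46.2500 - 37.0000 = 9.2500

Answer: 9.2500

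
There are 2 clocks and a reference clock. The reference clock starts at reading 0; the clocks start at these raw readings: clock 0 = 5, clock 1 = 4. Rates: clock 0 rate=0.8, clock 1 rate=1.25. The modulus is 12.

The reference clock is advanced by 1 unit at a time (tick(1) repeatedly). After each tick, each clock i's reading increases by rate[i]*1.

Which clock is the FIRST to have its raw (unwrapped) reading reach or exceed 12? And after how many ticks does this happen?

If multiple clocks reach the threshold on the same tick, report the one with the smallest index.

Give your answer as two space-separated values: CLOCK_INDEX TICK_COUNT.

clock 0: start=5, rate=0.8, needs 12-5 = 7; ticks = ceil(7/0.8) = ceil(8.7500) = 9; reading at tick 9 = 5 + 0.8*9 = 12.2000
clock 1: start=4, rate=1.25, needs 12-4 = 8; ticks = ceil(8/1.25) = ceil(6.4000) = 7; reading at tick 7 = 4 + 1.25*7 = 12.7500
Minimum tick count = 7; winners = [1]; smallest index = 1

Answer: 1 7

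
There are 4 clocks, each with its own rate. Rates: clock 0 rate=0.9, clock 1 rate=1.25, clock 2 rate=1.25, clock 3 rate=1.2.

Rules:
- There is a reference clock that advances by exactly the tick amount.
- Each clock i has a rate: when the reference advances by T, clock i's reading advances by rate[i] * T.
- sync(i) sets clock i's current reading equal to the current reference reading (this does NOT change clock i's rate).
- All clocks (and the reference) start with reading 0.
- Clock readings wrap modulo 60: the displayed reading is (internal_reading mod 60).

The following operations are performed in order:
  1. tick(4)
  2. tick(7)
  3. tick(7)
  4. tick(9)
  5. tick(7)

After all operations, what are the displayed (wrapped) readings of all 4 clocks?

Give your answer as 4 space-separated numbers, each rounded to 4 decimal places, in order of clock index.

Answer: 30.6000 42.5000 42.5000 40.8000

Derivation:
After op 1 tick(4): ref=4.0000 raw=[3.6000 5.0000 5.0000 4.8000]
After op 2 tick(7): ref=11.0000 raw=[9.9000 13.7500 13.7500 13.2000]
After op 3 tick(7): ref=18.0000 raw=[16.2000 22.5000 22.5000 21.6000]
After op 4 tick(9): ref=27.0000 raw=[24.3000 33.7500 33.7500 32.4000]
After op 5 tick(7): ref=34.0000 raw=[30.6000 42.5000 42.5000 40.8000]
Wrap final raw readings (mod 60): 30.6000 mod 60 = 30.6000; 42.5000 mod 60 = 42.5000; 42.5000 mod 60 = 42.5000; 40.8000 mod 60 = 40.8000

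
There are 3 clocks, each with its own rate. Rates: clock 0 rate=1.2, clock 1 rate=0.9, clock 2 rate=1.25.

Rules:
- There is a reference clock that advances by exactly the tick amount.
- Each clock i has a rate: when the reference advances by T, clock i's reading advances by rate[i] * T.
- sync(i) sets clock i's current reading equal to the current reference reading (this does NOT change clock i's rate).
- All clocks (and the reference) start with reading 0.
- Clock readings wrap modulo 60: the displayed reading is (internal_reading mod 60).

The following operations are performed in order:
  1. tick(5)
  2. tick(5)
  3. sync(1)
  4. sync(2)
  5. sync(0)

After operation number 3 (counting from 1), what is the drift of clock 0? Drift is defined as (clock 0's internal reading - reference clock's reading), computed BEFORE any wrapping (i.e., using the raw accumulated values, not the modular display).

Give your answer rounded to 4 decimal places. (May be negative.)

After op 1 tick(5): ref=5.0000 raw=[6.0000 4.5000 6.2500]
After op 2 tick(5): ref=10.0000 raw=[12.0000 9.0000 12.5000]
After op 3 sync(1): ref=10.0000 raw=[12.0000 10.0000 12.5000]
Drift of clock 0 after op 3: 12.0000 - 10.0000 = 2.0000

Answer: 2.0000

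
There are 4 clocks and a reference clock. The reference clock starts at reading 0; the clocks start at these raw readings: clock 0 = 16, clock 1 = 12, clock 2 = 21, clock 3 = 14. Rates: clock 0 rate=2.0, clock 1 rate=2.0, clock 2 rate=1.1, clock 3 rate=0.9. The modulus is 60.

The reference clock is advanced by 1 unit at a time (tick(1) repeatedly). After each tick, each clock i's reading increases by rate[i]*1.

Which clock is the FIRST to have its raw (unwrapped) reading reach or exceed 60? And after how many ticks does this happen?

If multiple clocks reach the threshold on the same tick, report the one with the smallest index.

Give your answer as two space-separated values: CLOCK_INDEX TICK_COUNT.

Answer: 0 22

Derivation:
clock 0: start=16, rate=2.0, needs 60-16 = 44; ticks = ceil(44/2.0) = ceil(22.0000) = 22; reading at tick 22 = 16 + 2.0*22 = 60.0000
clock 1: start=12, rate=2.0, needs 60-12 = 48; ticks = ceil(48/2.0) = ceil(24.0000) = 24; reading at tick 24 = 12 + 2.0*24 = 60.0000
clock 2: start=21, rate=1.1, needs 60-21 = 39; ticks = ceil(39/1.1) = ceil(35.4545) = 36; reading at tick 36 = 21 + 1.1*36 = 60.6000
clock 3: start=14, rate=0.9, needs 60-14 = 46; ticks = ceil(46/0.9) = ceil(51.1111) = 52; reading at tick 52 = 14 + 0.9*52 = 60.8000
Minimum tick count = 22; winners = [0]; smallest index = 0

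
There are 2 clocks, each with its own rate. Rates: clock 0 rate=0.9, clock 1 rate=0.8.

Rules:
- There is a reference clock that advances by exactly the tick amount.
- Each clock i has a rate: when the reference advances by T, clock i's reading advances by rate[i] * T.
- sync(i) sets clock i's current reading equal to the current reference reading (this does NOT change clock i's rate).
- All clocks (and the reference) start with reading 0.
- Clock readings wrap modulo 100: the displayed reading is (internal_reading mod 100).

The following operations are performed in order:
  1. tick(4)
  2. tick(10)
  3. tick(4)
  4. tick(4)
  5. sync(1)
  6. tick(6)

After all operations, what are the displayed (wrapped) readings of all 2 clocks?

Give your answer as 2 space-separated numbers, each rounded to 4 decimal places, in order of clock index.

Answer: 25.2000 26.8000

Derivation:
After op 1 tick(4): ref=4.0000 raw=[3.6000 3.2000]
After op 2 tick(10): ref=14.0000 raw=[12.6000 11.2000]
After op 3 tick(4): ref=18.0000 raw=[16.2000 14.4000]
After op 4 tick(4): ref=22.0000 raw=[19.8000 17.6000]
After op 5 sync(1): ref=22.0000 raw=[19.8000 22.0000]
After op 6 tick(6): ref=28.0000 raw=[25.2000 26.8000]
Wrap final raw readings (mod 100): 25.2000 mod 100 = 25.2000; 26.8000 mod 100 = 26.8000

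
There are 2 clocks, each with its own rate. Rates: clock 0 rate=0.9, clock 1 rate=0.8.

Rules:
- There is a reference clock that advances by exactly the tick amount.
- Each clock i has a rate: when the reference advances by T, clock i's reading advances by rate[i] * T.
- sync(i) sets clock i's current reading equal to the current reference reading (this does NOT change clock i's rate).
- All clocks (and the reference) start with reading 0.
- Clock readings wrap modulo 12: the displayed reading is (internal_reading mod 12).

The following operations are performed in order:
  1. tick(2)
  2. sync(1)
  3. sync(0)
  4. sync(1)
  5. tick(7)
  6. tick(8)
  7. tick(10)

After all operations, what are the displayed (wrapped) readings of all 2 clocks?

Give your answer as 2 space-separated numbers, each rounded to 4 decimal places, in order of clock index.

Answer: 0.5000 10.0000

Derivation:
After op 1 tick(2): ref=2.0000 raw=[1.8000 1.6000]
After op 2 sync(1): ref=2.0000 raw=[1.8000 2.0000]
After op 3 sync(0): ref=2.0000 raw=[2.0000 2.0000]
After op 4 sync(1): ref=2.0000 raw=[2.0000 2.0000]
After op 5 tick(7): ref=9.0000 raw=[8.3000 7.6000]
After op 6 tick(8): ref=17.0000 raw=[15.5000 14.0000]
After op 7 tick(10): ref=27.0000 raw=[24.5000 22.0000]
Wrap final raw readings (mod 12): 24.5000 mod 12 = 0.5000; 22.0000 mod 12 = 10.0000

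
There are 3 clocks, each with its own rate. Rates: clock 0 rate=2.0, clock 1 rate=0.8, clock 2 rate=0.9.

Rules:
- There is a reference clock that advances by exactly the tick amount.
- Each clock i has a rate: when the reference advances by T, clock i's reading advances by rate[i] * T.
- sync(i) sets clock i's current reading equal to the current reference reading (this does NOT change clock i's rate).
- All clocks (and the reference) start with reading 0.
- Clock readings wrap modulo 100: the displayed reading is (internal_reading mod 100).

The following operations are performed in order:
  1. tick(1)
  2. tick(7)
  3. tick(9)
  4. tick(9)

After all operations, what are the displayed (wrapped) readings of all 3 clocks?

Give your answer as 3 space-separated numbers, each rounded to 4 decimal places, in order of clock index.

After op 1 tick(1): ref=1.0000 raw=[2.0000 0.8000 0.9000]
After op 2 tick(7): ref=8.0000 raw=[16.0000 6.4000 7.2000]
After op 3 tick(9): ref=17.0000 raw=[34.0000 13.6000 15.3000]
After op 4 tick(9): ref=26.0000 raw=[52.0000 20.8000 23.4000]
Wrap final raw readings (mod 100): 52.0000 mod 100 = 52.0000; 20.8000 mod 100 = 20.8000; 23.4000 mod 100 = 23.4000

Answer: 52.0000 20.8000 23.4000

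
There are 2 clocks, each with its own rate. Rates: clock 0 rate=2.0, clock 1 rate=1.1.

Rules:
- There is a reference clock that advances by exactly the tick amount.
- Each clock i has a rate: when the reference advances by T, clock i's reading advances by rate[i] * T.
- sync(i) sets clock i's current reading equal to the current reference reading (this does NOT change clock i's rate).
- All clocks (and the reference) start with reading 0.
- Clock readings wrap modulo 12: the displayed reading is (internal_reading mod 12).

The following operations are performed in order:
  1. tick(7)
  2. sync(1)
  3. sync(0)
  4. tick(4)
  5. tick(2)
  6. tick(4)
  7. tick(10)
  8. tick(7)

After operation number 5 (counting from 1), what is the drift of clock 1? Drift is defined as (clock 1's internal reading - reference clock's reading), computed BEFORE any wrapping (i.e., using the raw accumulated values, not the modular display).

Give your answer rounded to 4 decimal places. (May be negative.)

After op 1 tick(7): ref=7.0000 raw=[14.0000 7.7000]
After op 2 sync(1): ref=7.0000 raw=[14.0000 7.0000]
After op 3 sync(0): ref=7.0000 raw=[7.0000 7.0000]
After op 4 tick(4): ref=11.0000 raw=[15.0000 11.4000]
After op 5 tick(2): ref=13.0000 raw=[19.0000 13.6000]
Drift of clock 1 after op 5: 13.6000 - 13.0000 = 0.6000

Answer: 0.6000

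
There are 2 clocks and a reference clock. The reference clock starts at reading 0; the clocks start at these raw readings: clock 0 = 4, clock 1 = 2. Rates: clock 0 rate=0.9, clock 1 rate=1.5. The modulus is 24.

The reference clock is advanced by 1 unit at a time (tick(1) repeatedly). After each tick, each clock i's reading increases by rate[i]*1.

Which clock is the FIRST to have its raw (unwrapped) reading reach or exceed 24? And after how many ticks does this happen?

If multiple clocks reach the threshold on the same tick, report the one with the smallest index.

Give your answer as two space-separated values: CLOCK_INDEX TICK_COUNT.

Answer: 1 15

Derivation:
clock 0: start=4, rate=0.9, needs 24-4 = 20; ticks = ceil(20/0.9) = ceil(22.2222) = 23; reading at tick 23 = 4 + 0.9*23 = 24.7000
clock 1: start=2, rate=1.5, needs 24-2 = 22; ticks = ceil(22/1.5) = ceil(14.6667) = 15; reading at tick 15 = 2 + 1.5*15 = 24.5000
Minimum tick count = 15; winners = [1]; smallest index = 1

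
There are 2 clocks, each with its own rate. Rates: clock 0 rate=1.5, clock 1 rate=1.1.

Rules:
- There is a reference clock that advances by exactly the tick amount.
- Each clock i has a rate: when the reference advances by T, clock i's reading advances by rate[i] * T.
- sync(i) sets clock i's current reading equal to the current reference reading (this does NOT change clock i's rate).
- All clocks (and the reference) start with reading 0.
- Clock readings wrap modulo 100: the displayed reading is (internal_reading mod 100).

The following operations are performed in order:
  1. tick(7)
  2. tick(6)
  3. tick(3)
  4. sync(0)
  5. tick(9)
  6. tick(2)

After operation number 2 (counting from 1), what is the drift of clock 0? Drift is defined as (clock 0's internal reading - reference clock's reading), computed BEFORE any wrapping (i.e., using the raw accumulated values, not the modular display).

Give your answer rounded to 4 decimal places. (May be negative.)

Answer: 6.5000

Derivation:
After op 1 tick(7): ref=7.0000 raw=[10.5000 7.7000]
After op 2 tick(6): ref=13.0000 raw=[19.5000 14.3000]
Drift of clock 0 after op 2: 19.5000 - 13.0000 = 6.5000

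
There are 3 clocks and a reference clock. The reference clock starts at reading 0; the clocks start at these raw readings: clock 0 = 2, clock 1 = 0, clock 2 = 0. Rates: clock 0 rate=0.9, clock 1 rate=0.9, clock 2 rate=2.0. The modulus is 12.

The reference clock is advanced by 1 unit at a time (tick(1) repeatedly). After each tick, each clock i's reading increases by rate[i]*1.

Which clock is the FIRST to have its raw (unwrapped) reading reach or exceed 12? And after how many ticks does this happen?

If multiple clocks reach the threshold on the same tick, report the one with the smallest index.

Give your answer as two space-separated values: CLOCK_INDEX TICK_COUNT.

clock 0: start=2, rate=0.9, needs 12-2 = 10; ticks = ceil(10/0.9) = ceil(11.1111) = 12; reading at tick 12 = 2 + 0.9*12 = 12.8000
clock 1: start=0, rate=0.9, needs 12-0 = 12; ticks = ceil(12/0.9) = ceil(13.3333) = 14; reading at tick 14 = 0 + 0.9*14 = 12.6000
clock 2: start=0, rate=2.0, needs 12-0 = 12; ticks = ceil(12/2.0) = ceil(6.0000) = 6; reading at tick 6 = 0 + 2.0*6 = 12.0000
Minimum tick count = 6; winners = [2]; smallest index = 2

Answer: 2 6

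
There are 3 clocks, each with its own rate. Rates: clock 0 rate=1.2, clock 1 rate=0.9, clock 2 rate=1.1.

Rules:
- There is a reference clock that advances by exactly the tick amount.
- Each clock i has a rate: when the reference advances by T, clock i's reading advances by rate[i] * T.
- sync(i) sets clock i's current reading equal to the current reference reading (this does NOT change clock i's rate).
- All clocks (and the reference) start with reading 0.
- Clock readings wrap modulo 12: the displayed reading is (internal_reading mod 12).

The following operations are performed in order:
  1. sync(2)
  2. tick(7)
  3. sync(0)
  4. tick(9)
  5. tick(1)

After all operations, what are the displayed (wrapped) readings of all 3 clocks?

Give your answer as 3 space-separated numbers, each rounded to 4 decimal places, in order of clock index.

Answer: 7.0000 3.3000 6.7000

Derivation:
After op 1 sync(2): ref=0.0000 raw=[0.0000 0.0000 0.0000]
After op 2 tick(7): ref=7.0000 raw=[8.4000 6.3000 7.7000]
After op 3 sync(0): ref=7.0000 raw=[7.0000 6.3000 7.7000]
After op 4 tick(9): ref=16.0000 raw=[17.8000 14.4000 17.6000]
After op 5 tick(1): ref=17.0000 raw=[19.0000 15.3000 18.7000]
Wrap final raw readings (mod 12): 19.0000 mod 12 = 7.0000; 15.3000 mod 12 = 3.3000; 18.7000 mod 12 = 6.7000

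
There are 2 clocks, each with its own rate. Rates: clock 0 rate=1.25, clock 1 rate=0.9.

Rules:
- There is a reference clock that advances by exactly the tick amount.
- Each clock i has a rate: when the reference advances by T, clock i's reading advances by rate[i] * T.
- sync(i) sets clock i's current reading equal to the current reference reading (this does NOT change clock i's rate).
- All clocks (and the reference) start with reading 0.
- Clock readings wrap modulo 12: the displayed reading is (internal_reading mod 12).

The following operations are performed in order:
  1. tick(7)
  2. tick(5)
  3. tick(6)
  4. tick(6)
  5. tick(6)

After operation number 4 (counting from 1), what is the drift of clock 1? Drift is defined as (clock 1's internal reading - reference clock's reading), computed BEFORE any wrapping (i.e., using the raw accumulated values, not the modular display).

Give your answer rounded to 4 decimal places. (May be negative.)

After op 1 tick(7): ref=7.0000 raw=[8.7500 6.3000]
After op 2 tick(5): ref=12.0000 raw=[15.0000 10.8000]
After op 3 tick(6): ref=18.0000 raw=[22.5000 16.2000]
After op 4 tick(6): ref=24.0000 raw=[30.0000 21.6000]
Drift of clock 1 after op 4: 21.6000 - 24.0000 = -2.4000

Answer: -2.4000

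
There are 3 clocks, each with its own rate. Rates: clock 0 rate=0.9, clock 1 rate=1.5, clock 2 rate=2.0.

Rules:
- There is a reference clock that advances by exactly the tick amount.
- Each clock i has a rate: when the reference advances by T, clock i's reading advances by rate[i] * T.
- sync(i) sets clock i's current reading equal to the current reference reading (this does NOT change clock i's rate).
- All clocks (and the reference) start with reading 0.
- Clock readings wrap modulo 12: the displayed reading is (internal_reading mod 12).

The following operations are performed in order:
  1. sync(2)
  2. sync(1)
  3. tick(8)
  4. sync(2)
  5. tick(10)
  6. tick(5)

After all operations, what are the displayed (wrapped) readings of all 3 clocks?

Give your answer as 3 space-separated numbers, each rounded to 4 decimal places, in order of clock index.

Answer: 8.7000 10.5000 2.0000

Derivation:
After op 1 sync(2): ref=0.0000 raw=[0.0000 0.0000 0.0000]
After op 2 sync(1): ref=0.0000 raw=[0.0000 0.0000 0.0000]
After op 3 tick(8): ref=8.0000 raw=[7.2000 12.0000 16.0000]
After op 4 sync(2): ref=8.0000 raw=[7.2000 12.0000 8.0000]
After op 5 tick(10): ref=18.0000 raw=[16.2000 27.0000 28.0000]
After op 6 tick(5): ref=23.0000 raw=[20.7000 34.5000 38.0000]
Wrap final raw readings (mod 12): 20.7000 mod 12 = 8.7000; 34.5000 mod 12 = 10.5000; 38.0000 mod 12 = 2.0000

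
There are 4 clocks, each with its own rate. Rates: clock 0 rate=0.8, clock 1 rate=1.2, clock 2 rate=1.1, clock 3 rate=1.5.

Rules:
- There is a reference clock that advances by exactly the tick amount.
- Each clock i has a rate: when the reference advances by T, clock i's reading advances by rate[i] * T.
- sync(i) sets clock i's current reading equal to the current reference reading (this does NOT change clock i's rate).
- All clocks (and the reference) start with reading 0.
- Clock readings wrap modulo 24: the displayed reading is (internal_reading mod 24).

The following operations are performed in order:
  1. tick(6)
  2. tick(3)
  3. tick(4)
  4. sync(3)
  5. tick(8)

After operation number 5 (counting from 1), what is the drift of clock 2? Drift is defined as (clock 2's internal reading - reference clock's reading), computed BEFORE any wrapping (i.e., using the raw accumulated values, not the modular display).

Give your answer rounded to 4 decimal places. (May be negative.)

Answer: 2.1000

Derivation:
After op 1 tick(6): ref=6.0000 raw=[4.8000 7.2000 6.6000 9.0000]
After op 2 tick(3): ref=9.0000 raw=[7.2000 10.8000 9.9000 13.5000]
After op 3 tick(4): ref=13.0000 raw=[10.4000 15.6000 14.3000 19.5000]
After op 4 sync(3): ref=13.0000 raw=[10.4000 15.6000 14.3000 13.0000]
After op 5 tick(8): ref=21.0000 raw=[16.8000 25.2000 23.1000 25.0000]
Drift of clock 2 after op 5: 23.1000 - 21.0000 = 2.1000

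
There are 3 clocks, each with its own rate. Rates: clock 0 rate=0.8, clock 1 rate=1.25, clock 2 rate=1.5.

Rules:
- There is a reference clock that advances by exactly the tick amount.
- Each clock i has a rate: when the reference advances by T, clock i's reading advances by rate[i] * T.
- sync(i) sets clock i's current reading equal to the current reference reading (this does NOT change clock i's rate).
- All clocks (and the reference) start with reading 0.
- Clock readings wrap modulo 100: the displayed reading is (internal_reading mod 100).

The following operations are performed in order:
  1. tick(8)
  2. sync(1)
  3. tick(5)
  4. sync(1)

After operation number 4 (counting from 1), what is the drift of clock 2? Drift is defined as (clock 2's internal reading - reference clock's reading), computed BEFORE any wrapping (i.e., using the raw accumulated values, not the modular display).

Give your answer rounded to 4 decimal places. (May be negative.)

After op 1 tick(8): ref=8.0000 raw=[6.4000 10.0000 12.0000]
After op 2 sync(1): ref=8.0000 raw=[6.4000 8.0000 12.0000]
After op 3 tick(5): ref=13.0000 raw=[10.4000 14.2500 19.5000]
After op 4 sync(1): ref=13.0000 raw=[10.4000 13.0000 19.5000]
Drift of clock 2 after op 4: 19.5000 - 13.0000 = 6.5000

Answer: 6.5000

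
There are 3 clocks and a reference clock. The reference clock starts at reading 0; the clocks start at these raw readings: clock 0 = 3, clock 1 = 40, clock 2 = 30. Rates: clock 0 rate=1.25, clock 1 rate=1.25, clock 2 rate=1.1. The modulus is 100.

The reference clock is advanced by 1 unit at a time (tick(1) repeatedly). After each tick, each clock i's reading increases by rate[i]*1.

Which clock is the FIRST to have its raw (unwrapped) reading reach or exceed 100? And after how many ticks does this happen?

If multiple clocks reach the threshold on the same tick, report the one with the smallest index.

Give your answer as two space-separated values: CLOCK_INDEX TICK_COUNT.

clock 0: start=3, rate=1.25, needs 100-3 = 97; ticks = ceil(97/1.25) = ceil(77.6000) = 78; reading at tick 78 = 3 + 1.25*78 = 100.5000
clock 1: start=40, rate=1.25, needs 100-40 = 60; ticks = ceil(60/1.25) = ceil(48.0000) = 48; reading at tick 48 = 40 + 1.25*48 = 100.0000
clock 2: start=30, rate=1.1, needs 100-30 = 70; ticks = ceil(70/1.1) = ceil(63.6364) = 64; reading at tick 64 = 30 + 1.1*64 = 100.4000
Minimum tick count = 48; winners = [1]; smallest index = 1

Answer: 1 48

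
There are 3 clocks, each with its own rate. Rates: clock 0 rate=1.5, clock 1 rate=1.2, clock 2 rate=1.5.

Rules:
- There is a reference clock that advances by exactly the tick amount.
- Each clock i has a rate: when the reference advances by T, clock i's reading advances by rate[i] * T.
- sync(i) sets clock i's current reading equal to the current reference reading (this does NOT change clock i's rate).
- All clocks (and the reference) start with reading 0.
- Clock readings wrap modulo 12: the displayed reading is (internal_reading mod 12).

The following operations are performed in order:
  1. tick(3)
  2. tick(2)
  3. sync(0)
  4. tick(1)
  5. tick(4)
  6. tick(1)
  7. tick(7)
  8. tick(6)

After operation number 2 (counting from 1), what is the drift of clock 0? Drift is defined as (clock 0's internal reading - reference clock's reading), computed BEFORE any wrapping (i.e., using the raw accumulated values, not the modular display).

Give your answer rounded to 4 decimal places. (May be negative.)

Answer: 2.5000

Derivation:
After op 1 tick(3): ref=3.0000 raw=[4.5000 3.6000 4.5000]
After op 2 tick(2): ref=5.0000 raw=[7.5000 6.0000 7.5000]
Drift of clock 0 after op 2: 7.5000 - 5.0000 = 2.5000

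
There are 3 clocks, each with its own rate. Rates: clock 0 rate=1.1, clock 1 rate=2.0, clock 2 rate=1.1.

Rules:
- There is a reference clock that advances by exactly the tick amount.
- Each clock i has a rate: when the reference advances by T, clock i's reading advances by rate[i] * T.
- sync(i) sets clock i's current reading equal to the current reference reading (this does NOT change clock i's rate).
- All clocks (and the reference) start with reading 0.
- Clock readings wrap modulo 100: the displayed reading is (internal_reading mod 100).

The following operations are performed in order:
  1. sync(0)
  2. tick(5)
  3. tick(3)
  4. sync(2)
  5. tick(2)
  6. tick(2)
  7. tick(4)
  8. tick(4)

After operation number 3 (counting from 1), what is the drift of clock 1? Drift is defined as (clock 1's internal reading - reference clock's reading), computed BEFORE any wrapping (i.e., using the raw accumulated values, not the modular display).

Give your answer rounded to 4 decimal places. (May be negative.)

Answer: 8.0000

Derivation:
After op 1 sync(0): ref=0.0000 raw=[0.0000 0.0000 0.0000]
After op 2 tick(5): ref=5.0000 raw=[5.5000 10.0000 5.5000]
After op 3 tick(3): ref=8.0000 raw=[8.8000 16.0000 8.8000]
Drift of clock 1 after op 3: 16.0000 - 8.0000 = 8.0000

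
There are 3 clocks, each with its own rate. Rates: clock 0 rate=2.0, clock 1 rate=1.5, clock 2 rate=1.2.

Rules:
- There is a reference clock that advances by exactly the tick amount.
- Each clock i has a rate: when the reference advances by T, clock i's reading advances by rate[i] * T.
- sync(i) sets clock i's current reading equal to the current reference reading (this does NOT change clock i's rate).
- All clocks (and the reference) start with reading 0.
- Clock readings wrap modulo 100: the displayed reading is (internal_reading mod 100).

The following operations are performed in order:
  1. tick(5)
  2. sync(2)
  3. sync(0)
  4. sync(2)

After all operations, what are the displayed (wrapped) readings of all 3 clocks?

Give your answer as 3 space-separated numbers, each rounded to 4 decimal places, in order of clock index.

After op 1 tick(5): ref=5.0000 raw=[10.0000 7.5000 6.0000]
After op 2 sync(2): ref=5.0000 raw=[10.0000 7.5000 5.0000]
After op 3 sync(0): ref=5.0000 raw=[5.0000 7.5000 5.0000]
After op 4 sync(2): ref=5.0000 raw=[5.0000 7.5000 5.0000]
Wrap final raw readings (mod 100): 5.0000 mod 100 = 5.0000; 7.5000 mod 100 = 7.5000; 5.0000 mod 100 = 5.0000

Answer: 5.0000 7.5000 5.0000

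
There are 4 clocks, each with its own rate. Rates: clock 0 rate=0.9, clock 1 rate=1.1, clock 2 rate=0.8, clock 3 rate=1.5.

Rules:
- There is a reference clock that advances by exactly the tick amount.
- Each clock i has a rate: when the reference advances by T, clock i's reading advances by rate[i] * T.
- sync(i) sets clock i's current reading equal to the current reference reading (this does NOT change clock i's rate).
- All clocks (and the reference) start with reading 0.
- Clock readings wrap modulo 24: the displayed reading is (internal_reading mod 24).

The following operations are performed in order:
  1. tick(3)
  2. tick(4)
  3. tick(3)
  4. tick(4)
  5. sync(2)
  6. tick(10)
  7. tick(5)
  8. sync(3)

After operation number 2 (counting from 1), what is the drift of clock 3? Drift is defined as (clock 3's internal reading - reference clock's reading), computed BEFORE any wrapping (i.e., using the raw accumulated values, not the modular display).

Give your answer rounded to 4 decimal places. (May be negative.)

Answer: 3.5000

Derivation:
After op 1 tick(3): ref=3.0000 raw=[2.7000 3.3000 2.4000 4.5000]
After op 2 tick(4): ref=7.0000 raw=[6.3000 7.7000 5.6000 10.5000]
Drift of clock 3 after op 2: 10.5000 - 7.0000 = 3.5000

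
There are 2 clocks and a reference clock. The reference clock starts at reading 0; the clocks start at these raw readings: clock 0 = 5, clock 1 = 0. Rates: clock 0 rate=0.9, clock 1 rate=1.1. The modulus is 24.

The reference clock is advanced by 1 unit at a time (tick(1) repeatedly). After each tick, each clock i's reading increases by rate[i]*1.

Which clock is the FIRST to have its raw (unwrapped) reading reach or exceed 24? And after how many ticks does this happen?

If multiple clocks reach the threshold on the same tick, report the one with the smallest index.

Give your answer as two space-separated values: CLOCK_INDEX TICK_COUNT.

Answer: 0 22

Derivation:
clock 0: start=5, rate=0.9, needs 24-5 = 19; ticks = ceil(19/0.9) = ceil(21.1111) = 22; reading at tick 22 = 5 + 0.9*22 = 24.8000
clock 1: start=0, rate=1.1, needs 24-0 = 24; ticks = ceil(24/1.1) = ceil(21.8182) = 22; reading at tick 22 = 0 + 1.1*22 = 24.2000
Minimum tick count = 22; winners = [0, 1]; smallest index = 0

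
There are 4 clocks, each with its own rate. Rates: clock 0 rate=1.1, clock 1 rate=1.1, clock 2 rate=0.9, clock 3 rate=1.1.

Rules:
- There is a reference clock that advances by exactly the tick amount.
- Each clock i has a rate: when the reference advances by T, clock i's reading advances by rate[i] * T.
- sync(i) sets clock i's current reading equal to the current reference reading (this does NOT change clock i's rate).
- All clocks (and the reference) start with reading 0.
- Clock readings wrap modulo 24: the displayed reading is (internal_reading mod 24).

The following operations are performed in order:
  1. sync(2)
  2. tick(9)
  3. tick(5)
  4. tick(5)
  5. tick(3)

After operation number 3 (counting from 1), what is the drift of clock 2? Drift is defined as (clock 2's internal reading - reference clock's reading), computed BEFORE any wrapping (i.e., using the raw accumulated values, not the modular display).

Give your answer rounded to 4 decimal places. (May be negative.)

After op 1 sync(2): ref=0.0000 raw=[0.0000 0.0000 0.0000 0.0000]
After op 2 tick(9): ref=9.0000 raw=[9.9000 9.9000 8.1000 9.9000]
After op 3 tick(5): ref=14.0000 raw=[15.4000 15.4000 12.6000 15.4000]
Drift of clock 2 after op 3: 12.6000 - 14.0000 = -1.4000

Answer: -1.4000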